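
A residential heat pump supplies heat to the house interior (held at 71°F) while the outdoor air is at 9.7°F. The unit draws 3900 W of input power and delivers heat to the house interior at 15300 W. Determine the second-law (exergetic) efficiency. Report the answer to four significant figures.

0.4532

COP_actual = Q̇_H/Ẇ = 15300/3900 = 3.923.
In absolute terms T_C = 260.76 K and T_H = 294.82 K, so ΔT = 34.06 K.
COP_Carnot = T_H/ΔT = 294.82/34.06 = 8.657.
η_II = COP_actual/COP_Carnot = 3.923/8.657 = 0.4532.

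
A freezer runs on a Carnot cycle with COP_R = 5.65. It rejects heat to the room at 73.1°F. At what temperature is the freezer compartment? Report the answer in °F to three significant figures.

-7.02 °F

For a Carnot refrigerator COP_R = T_C/(T_H − T_C), so T_C = COP·T_H/(1 + COP).
With T_H = 295.98 K, T_C = 5.65 × 295.98/6.650 = 251.47 K.
Converting, 251.47 K = -7.02°F.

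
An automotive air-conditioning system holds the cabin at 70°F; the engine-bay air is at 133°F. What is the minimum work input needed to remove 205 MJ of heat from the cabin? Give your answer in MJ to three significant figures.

In absolute terms T_C = 294.26 K and T_H = 329.26 K, so ΔT = 35.00 K.
The reversible limit is COP_R = T_C/ΔT = 8.407, so W_min = Q_C/COP = Q_C·ΔT/T_C.
W_min = 205.0 × 35.00/294.26 = 24.38 MJ.

24.4 MJ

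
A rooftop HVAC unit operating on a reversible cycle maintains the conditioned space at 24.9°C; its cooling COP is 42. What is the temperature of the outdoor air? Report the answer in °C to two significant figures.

32 °C

COP_R = T_C/(T_H − T_C) gives T_H − T_C = T_C/COP.
With T_C = 298.05 K, T_H = 298.05 × (1 + 1/42) = 305.15 K.
Converting, 305.15 K = 32.00°C.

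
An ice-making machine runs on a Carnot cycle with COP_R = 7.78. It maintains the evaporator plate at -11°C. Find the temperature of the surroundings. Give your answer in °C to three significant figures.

22.7 °C

COP_R = T_C/(T_H − T_C) gives T_H − T_C = T_C/COP.
With T_C = 262.15 K, T_H = 262.15 × (1 + 1/7.78) = 295.85 K.
Converting, 295.85 K = 22.70°C.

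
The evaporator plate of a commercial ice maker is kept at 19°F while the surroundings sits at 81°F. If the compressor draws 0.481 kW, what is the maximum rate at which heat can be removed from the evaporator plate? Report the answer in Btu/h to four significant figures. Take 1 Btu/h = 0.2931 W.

12670 Btu/h

In absolute terms T_C = 265.93 K and T_H = 300.37 K, so ΔT = 34.44 K.
COP_Carnot = T_C/ΔT = 265.93/34.44 = 7.720.
Q̇_max = COP_Carnot × Ẇ = 7.720 × 0.4810 kW = 3.714 kW = 12670 Btu/h.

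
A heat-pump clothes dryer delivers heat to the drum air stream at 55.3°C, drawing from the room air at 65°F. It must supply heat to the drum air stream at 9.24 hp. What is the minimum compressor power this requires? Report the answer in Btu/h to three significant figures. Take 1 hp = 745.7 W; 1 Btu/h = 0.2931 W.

In absolute terms T_C = 291.48 K and T_H = 328.45 K, so ΔT = 36.97 K.
COP_Carnot = T_H/ΔT = 328.45/36.97 = 8.885.
Ẇ_min = Q̇/COP_Carnot = 9.240/8.885 = 1.040 hp = 2646 Btu/h.

2650 Btu/h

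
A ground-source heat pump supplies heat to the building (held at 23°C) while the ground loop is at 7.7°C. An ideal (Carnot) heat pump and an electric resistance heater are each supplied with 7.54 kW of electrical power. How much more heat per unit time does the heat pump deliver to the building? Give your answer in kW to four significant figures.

In absolute terms T_C = 280.85 K and T_H = 296.15 K, so ΔT = 15.30 K.
COP_Carnot = T_H/ΔT = 296.15/15.30 = 19.36.
The heat pump delivers Q̇_H = COP × Ẇ = 145.9 kW; the resistance heater delivers Ẇ = 7.540 kW.
Extra = (COP − 1)·Ẇ = 138.4 kW.

138.4 kW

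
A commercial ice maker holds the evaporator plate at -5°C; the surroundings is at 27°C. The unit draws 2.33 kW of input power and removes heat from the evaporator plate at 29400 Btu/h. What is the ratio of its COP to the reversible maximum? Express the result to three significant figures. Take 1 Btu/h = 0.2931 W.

Converting, Q̇_C = 29400 Btu/h = 8.617 kW, so COP_actual = Q̇_C/Ẇ = 8.617/2.330 = 3.698.
In absolute terms T_C = 268.15 K and T_H = 300.15 K, so ΔT = 32.00 K.
COP_Carnot = T_C/ΔT = 268.15/32.00 = 8.380.
η_II = COP_actual/COP_Carnot = 3.698/8.380 = 0.4413.

0.441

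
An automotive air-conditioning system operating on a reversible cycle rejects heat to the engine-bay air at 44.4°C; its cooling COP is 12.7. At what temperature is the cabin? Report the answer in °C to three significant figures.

21.2 °C

For a Carnot refrigerator COP_R = T_C/(T_H − T_C), so T_C = COP·T_H/(1 + COP).
With T_H = 317.55 K, T_C = 12.7 × 317.55/13.70 = 294.37 K.
Converting, 294.37 K = 21.22°C.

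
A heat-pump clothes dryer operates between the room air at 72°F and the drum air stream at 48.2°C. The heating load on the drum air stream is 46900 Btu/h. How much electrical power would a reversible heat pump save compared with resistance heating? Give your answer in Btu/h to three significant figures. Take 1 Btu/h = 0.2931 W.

In absolute terms T_C = 295.37 K and T_H = 321.35 K, so ΔT = 25.98 K.
COP_Carnot = T_H/ΔT = 321.35/25.98 = 12.37.
Resistance heating needs Ẇ_res = Q̇_H = 46900 Btu/h; the reversible heat pump needs only Ẇ_hp = Q̇_H/COP = 3791 Btu/h.
Saving = 46900 − 3791 = 43110 Btu/h.

43100 Btu/h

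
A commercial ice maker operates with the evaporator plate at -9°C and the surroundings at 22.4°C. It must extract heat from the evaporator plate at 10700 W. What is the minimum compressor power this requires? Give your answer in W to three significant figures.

1270 W

In absolute terms T_C = 264.15 K and T_H = 295.55 K, so ΔT = 31.40 K.
COP_Carnot = T_C/ΔT = 264.15/31.40 = 8.412.
Ẇ_min = Q̇/COP_Carnot = 10700/8.412 = 1272 W.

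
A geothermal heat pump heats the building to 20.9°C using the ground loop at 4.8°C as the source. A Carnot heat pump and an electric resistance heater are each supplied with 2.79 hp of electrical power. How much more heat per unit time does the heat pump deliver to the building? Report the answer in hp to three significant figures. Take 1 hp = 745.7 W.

In absolute terms T_C = 277.95 K and T_H = 294.05 K, so ΔT = 16.10 K.
COP_Carnot = T_H/ΔT = 294.05/16.10 = 18.26.
The heat pump delivers Q̇_H = COP × Ẇ = 50.96 hp; the resistance heater delivers Ẇ = 2.790 hp.
Extra = (COP − 1)·Ẇ = 48.17 hp.

48.2 hp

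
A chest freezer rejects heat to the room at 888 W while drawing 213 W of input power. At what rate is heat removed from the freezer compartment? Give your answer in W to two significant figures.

680 W

For a cyclic device the first law requires Q̇_H = Q̇_C + Ẇ.
Q̇_C = Q̇_H − Ẇ = 675.0 W.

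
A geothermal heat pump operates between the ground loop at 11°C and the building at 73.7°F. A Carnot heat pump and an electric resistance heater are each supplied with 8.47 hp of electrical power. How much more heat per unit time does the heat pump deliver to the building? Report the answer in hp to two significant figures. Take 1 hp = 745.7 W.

200 hp

In absolute terms T_C = 284.15 K and T_H = 296.32 K, so ΔT = 12.17 K.
COP_Carnot = T_H/ΔT = 296.32/12.17 = 24.35.
The heat pump delivers Q̇_H = COP × Ẇ = 206.3 hp; the resistance heater delivers Ẇ = 8.470 hp.
Extra = (COP − 1)·Ẇ = 197.8 hp.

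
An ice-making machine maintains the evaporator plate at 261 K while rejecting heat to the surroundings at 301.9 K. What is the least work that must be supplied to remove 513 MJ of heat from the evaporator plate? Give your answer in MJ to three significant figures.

The reservoir spacing is ΔT = 301.9 − 261 = 40.90 K.
The reversible limit is COP_R = T_C/ΔT = 6.381, so W_min = Q_C/COP = Q_C·ΔT/T_C.
W_min = 513.0 × 40.90/261.00 = 80.39 MJ.

80.4 MJ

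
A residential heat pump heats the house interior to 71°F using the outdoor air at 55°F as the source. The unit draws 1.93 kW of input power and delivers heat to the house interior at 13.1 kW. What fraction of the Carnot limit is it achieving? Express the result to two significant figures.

COP_actual = Q̇_H/Ẇ = 13.10/1.930 = 6.788.
In absolute terms T_C = 285.93 K and T_H = 294.82 K, so ΔT = 8.889 K.
COP_Carnot = T_H/ΔT = 294.82/8.889 = 33.17.
η_II = COP_actual/COP_Carnot = 6.788/33.17 = 0.2046.

0.20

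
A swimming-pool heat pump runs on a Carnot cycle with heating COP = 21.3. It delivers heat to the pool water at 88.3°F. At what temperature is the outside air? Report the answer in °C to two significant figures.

COP_HP = T_H/(T_H − T_C) gives T_H − T_C = T_H/COP.
With T_H = 304.43 K, T_C = 304.43 × (1 − 1/21.3) = 290.14 K.
Converting, 290.14 K = 16.99°C.

17 °C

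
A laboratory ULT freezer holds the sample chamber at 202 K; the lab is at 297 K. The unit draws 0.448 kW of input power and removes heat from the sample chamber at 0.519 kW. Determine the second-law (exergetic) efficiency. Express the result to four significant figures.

0.5448

COP_actual = Q̇_C/Ẇ = 0.5190/0.4480 = 1.158.
The reservoir spacing is ΔT = 297 − 202 = 95.00 K.
COP_Carnot = T_C/ΔT = 202.00/95.00 = 2.126.
η_II = COP_actual/COP_Carnot = 1.158/2.126 = 0.5448.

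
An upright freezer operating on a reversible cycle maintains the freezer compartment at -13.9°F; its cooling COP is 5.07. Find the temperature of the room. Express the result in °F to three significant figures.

COP_R = T_C/(T_H − T_C) gives T_H − T_C = T_C/COP.
With T_C = 247.65 K, T_H = 247.65 × (1 + 1/5.07) = 296.50 K.
Converting, 296.50 K = 74.02°F.

74.0 °F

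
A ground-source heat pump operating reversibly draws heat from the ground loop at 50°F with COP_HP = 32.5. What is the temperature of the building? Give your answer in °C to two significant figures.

19 °C

COP_HP = T_H/(T_H − T_C) rearranges to T_H = COP·T_C/(COP − 1).
With T_C = 283.15 K, T_H = 32.5 × 283.15/31.50 = 292.14 K.
Converting, 292.14 K = 18.99°C.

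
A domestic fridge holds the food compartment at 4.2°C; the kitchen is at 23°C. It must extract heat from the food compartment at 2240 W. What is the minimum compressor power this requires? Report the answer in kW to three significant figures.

In absolute terms T_C = 277.35 K and T_H = 296.15 K, so ΔT = 18.80 K.
COP_Carnot = T_C/ΔT = 277.35/18.80 = 14.75.
Ẇ_min = Q̇/COP_Carnot = 2240/14.75 = 151.8 W = 0.1518 kW.

0.152 kW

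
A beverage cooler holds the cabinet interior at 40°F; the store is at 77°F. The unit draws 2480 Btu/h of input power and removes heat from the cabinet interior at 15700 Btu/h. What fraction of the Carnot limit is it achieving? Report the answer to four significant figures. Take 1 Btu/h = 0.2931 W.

0.4688

COP_actual = Q̇_C/Ẇ = 15700/2480 = 6.331.
In absolute terms T_C = 277.59 K and T_H = 298.15 K, so ΔT = 20.56 K.
COP_Carnot = T_C/ΔT = 277.59/20.56 = 13.50.
η_II = COP_actual/COP_Carnot = 6.331/13.50 = 0.4688.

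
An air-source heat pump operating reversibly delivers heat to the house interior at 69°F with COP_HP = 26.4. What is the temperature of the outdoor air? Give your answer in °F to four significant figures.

COP_HP = T_H/(T_H − T_C) gives T_H − T_C = T_H/COP.
With T_H = 293.71 K, T_C = 293.71 × (1 − 1/26.4) = 282.58 K.
Converting, 282.58 K = 48.97°F.

48.97 °F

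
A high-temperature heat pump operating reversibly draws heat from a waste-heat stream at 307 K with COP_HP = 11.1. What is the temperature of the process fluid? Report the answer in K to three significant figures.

337 K

COP_HP = T_H/(T_H − T_C) rearranges to T_H = COP·T_C/(COP − 1).
With T_C = 307.00 K, T_H = 11.1 × 307.00/10.10 = 337.40 K.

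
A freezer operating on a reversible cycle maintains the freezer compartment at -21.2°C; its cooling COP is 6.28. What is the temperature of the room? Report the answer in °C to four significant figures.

18.92 °C

COP_R = T_C/(T_H − T_C) gives T_H − T_C = T_C/COP.
With T_C = 251.95 K, T_H = 251.95 × (1 + 1/6.28) = 292.07 K.
Converting, 292.07 K = 18.92°C.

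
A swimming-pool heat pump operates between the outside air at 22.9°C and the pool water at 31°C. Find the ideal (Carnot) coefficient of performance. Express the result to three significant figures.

In absolute terms T_C = 296.05 K and T_H = 304.15 K, so ΔT = 8.100 K.
For a reversible cycle, COP_Carnot = T_H/ΔT = 304.15/8.100 = 37.55.

37.5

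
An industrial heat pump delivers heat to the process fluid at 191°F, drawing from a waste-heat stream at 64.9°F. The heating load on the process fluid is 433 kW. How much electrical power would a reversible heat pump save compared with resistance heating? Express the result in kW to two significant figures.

In absolute terms T_C = 291.43 K and T_H = 361.48 K, so ΔT = 70.06 K.
COP_Carnot = T_H/ΔT = 361.48/70.06 = 5.160.
Resistance heating needs Ẇ_res = Q̇_H = 433.0 kW; the reversible heat pump needs only Ẇ_hp = Q̇_H/COP = 83.92 kW.
Saving = 433.0 − 83.92 = 349.1 kW.

350 kW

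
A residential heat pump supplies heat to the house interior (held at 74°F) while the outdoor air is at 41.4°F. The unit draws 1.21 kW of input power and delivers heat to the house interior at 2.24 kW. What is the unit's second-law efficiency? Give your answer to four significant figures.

COP_actual = Q̇_H/Ẇ = 2.240/1.210 = 1.851.
In absolute terms T_C = 278.37 K and T_H = 296.48 K, so ΔT = 18.11 K.
COP_Carnot = T_H/ΔT = 296.48/18.11 = 16.37.
η_II = COP_actual/COP_Carnot = 1.851/16.37 = 0.1131.

0.1131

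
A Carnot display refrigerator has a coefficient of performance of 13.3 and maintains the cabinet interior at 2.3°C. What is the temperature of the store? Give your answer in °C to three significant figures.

COP_R = T_C/(T_H − T_C) gives T_H − T_C = T_C/COP.
With T_C = 275.45 K, T_H = 275.45 × (1 + 1/13.3) = 296.16 K.
Converting, 296.16 K = 23.01°C.

23.0 °C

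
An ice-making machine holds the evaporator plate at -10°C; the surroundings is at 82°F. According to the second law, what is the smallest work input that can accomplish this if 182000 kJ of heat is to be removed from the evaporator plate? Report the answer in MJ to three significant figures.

26.1 MJ

In absolute terms T_C = 263.15 K and T_H = 300.93 K, so ΔT = 37.78 K.
The reversible limit is COP_R = T_C/ΔT = 6.966, so W_min = Q_C/COP = Q_C·ΔT/T_C.
W_min = 182000 × 37.78/263.15 = 26130 kJ = 26.13 MJ.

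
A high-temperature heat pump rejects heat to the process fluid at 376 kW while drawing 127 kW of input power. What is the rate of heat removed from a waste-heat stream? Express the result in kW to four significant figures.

249.0 kW

For a cyclic device the first law requires Q̇_H = Q̇_C + Ẇ.
Q̇_C = Q̇_H − Ẇ = 249.0 kW.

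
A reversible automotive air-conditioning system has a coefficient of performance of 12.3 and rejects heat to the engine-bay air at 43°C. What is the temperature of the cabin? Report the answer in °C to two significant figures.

19 °C

For a Carnot refrigerator COP_R = T_C/(T_H − T_C), so T_C = COP·T_H/(1 + COP).
With T_H = 316.15 K, T_C = 12.3 × 316.15/13.30 = 292.38 K.
Converting, 292.38 K = 19.23°C.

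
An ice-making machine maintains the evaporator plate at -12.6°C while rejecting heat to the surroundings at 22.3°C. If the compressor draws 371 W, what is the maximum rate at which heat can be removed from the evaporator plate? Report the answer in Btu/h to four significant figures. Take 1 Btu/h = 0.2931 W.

In absolute terms T_C = 260.55 K and T_H = 295.45 K, so ΔT = 34.90 K.
COP_Carnot = T_C/ΔT = 260.55/34.90 = 7.466.
Q̇_max = COP_Carnot × Ẇ = 7.466 × 371.0 W = 2770 W = 9450 Btu/h.

9450 Btu/h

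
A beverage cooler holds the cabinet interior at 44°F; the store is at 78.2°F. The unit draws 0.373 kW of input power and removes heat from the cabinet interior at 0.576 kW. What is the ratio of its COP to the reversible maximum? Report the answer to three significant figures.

COP_actual = Q̇_C/Ẇ = 0.5760/0.3730 = 1.544.
In absolute terms T_C = 279.82 K and T_H = 298.82 K, so ΔT = 19.00 K.
COP_Carnot = T_C/ΔT = 279.82/19.00 = 14.73.
η_II = COP_actual/COP_Carnot = 1.544/14.73 = 0.1049.

0.105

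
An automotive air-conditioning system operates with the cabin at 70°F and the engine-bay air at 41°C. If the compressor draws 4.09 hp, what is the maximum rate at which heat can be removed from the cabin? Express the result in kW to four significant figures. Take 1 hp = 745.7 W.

45.12 kW

In absolute terms T_C = 294.26 K and T_H = 314.15 K, so ΔT = 19.89 K.
COP_Carnot = T_C/ΔT = 294.26/19.89 = 14.80.
Q̇_max = COP_Carnot × Ẇ = 14.80 × 4.090 hp = 60.51 hp = 45.12 kW.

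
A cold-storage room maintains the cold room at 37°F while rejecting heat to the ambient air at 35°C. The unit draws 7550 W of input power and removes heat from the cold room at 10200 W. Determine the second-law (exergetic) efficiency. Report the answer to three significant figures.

0.158

COP_actual = Q̇_C/Ẇ = 10200/7550 = 1.351.
In absolute terms T_C = 275.93 K and T_H = 308.15 K, so ΔT = 32.22 K.
COP_Carnot = T_C/ΔT = 275.93/32.22 = 8.563.
η_II = COP_actual/COP_Carnot = 1.351/8.563 = 0.1578.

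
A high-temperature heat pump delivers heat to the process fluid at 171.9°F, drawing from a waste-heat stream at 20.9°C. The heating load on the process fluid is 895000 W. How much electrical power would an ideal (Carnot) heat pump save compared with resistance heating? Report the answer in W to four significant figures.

750100 W

In absolute terms T_C = 294.05 K and T_H = 350.87 K, so ΔT = 56.82 K.
COP_Carnot = T_H/ΔT = 350.87/56.82 = 6.175.
Resistance heating needs Ẇ_res = Q̇_H = 895000 W; the reversible heat pump needs only Ẇ_hp = Q̇_H/COP = 144900 W.
Saving = 895000 − 144900 = 750100 W.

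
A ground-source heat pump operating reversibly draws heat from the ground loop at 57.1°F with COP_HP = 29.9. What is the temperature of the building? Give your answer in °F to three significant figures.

75.0 °F

COP_HP = T_H/(T_H − T_C) rearranges to T_H = COP·T_C/(COP − 1).
With T_C = 287.09 K, T_H = 29.9 × 287.09/28.90 = 297.03 K.
Converting, 297.03 K = 74.98°F.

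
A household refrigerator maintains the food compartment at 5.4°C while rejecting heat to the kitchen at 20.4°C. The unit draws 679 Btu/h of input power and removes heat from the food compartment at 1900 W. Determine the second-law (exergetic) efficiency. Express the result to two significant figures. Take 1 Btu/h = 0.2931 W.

Converting, Q̇_C = 1900 W = 6482 Btu/h, so COP_actual = Q̇_C/Ẇ = 6482/679.0 = 9.547.
In absolute terms T_C = 278.55 K and T_H = 293.55 K, so ΔT = 15.00 K.
COP_Carnot = T_C/ΔT = 278.55/15.00 = 18.57.
η_II = COP_actual/COP_Carnot = 9.547/18.57 = 0.5141.

0.51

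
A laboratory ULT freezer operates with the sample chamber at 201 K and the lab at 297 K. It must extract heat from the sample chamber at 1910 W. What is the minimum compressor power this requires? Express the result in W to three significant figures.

The reservoir spacing is ΔT = 297 − 201 = 96.00 K.
COP_Carnot = T_C/ΔT = 201.00/96.00 = 2.094.
Ẇ_min = Q̇/COP_Carnot = 1910/2.094 = 912.2 W.

912 W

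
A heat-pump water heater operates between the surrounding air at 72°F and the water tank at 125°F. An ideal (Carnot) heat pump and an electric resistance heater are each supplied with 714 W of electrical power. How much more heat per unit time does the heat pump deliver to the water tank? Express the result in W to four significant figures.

In absolute terms T_C = 295.37 K and T_H = 324.82 K, so ΔT = 29.44 K.
COP_Carnot = T_H/ΔT = 324.82/29.44 = 11.03.
The heat pump delivers Q̇_H = COP × Ẇ = 7876 W; the resistance heater delivers Ẇ = 714.0 W.
Extra = (COP − 1)·Ẇ = 7162 W.

7162 W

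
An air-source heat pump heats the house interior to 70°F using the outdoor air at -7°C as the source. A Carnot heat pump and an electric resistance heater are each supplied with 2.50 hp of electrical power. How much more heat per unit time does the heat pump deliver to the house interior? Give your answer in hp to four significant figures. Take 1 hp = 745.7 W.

23.67 hp

In absolute terms T_C = 266.15 K and T_H = 294.26 K, so ΔT = 28.11 K.
COP_Carnot = T_H/ΔT = 294.26/28.11 = 10.47.
The heat pump delivers Q̇_H = COP × Ẇ = 26.17 hp; the resistance heater delivers Ẇ = 2.500 hp.
Extra = (COP − 1)·Ẇ = 23.67 hp.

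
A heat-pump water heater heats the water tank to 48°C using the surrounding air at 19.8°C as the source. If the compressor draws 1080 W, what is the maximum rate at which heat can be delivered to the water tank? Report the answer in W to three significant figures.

In absolute terms T_C = 292.95 K and T_H = 321.15 K, so ΔT = 28.20 K.
COP_Carnot = T_H/ΔT = 321.15/28.20 = 11.39.
Q̇_max = COP_Carnot × Ẇ = 11.39 × 1080 W = 12300 W.

12300 W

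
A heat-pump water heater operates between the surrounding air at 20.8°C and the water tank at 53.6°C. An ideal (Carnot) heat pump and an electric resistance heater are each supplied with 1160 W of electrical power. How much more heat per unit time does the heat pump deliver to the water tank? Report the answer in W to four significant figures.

In absolute terms T_C = 293.95 K and T_H = 326.75 K, so ΔT = 32.80 K.
COP_Carnot = T_H/ΔT = 326.75/32.80 = 9.962.
The heat pump delivers Q̇_H = COP × Ẇ = 11560 W; the resistance heater delivers Ẇ = 1160 W.
Extra = (COP − 1)·Ẇ = 10400 W.

10400 W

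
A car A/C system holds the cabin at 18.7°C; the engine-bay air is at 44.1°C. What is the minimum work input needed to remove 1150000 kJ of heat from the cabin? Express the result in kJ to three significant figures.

In absolute terms T_C = 291.85 K and T_H = 317.25 K, so ΔT = 25.40 K.
The reversible limit is COP_R = T_C/ΔT = 11.49, so W_min = Q_C/COP = Q_C·ΔT/T_C.
W_min = 1150000 × 25.40/291.85 = 100100 kJ.

100000 kJ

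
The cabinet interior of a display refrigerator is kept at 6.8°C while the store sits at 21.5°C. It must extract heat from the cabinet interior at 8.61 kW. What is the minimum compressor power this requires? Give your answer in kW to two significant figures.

In absolute terms T_C = 279.95 K and T_H = 294.65 K, so ΔT = 14.70 K.
COP_Carnot = T_C/ΔT = 279.95/14.70 = 19.04.
Ẇ_min = Q̇/COP_Carnot = 8.610/19.04 = 0.4521 kW.

0.45 kW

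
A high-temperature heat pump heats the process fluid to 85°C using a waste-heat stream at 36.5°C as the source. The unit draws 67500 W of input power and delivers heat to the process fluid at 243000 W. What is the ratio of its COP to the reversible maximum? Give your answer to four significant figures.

COP_actual = Q̇_H/Ẇ = 243000/67500 = 3.600.
In absolute terms T_C = 309.65 K and T_H = 358.15 K, so ΔT = 48.50 K.
COP_Carnot = T_H/ΔT = 358.15/48.50 = 7.385.
η_II = COP_actual/COP_Carnot = 3.600/7.385 = 0.4875.

0.4875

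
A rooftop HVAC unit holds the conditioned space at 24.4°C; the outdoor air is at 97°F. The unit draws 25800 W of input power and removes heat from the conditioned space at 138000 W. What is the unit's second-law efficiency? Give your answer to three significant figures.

COP_actual = Q̇_C/Ẇ = 138000/25800 = 5.349.
In absolute terms T_C = 297.55 K and T_H = 309.26 K, so ΔT = 11.71 K.
COP_Carnot = T_C/ΔT = 297.55/11.71 = 25.41.
η_II = COP_actual/COP_Carnot = 5.349/25.41 = 0.2105.

0.211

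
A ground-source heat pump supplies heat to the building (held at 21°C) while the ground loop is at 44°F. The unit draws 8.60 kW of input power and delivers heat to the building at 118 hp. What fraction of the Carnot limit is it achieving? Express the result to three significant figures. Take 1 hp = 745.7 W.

Converting, Q̇_H = 118.0 hp = 87.99 kW, so COP_actual = Q̇_H/Ẇ = 87.99/8.600 = 10.23.
In absolute terms T_C = 279.82 K and T_H = 294.15 K, so ΔT = 14.33 K.
COP_Carnot = T_H/ΔT = 294.15/14.33 = 20.52.
η_II = COP_actual/COP_Carnot = 10.23/20.52 = 0.4986.

0.499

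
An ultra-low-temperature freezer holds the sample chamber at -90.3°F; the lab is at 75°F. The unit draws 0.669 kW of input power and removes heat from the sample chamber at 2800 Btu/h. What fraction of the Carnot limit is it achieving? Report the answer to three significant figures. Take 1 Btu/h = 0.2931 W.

Converting, Q̇_C = 2800 Btu/h = 0.8207 kW, so COP_actual = Q̇_C/Ẇ = 0.8207/0.6690 = 1.227.
In absolute terms T_C = 205.21 K and T_H = 297.04 K, so ΔT = 91.83 K.
COP_Carnot = T_C/ΔT = 205.21/91.83 = 2.235.
η_II = COP_actual/COP_Carnot = 1.227/2.235 = 0.5490.

0.549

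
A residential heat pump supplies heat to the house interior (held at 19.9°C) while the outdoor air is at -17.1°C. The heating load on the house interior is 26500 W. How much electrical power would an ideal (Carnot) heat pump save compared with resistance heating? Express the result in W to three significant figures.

In absolute terms T_C = 256.05 K and T_H = 293.05 K, so ΔT = 37.00 K.
COP_Carnot = T_H/ΔT = 293.05/37.00 = 7.920.
Resistance heating needs Ẇ_res = Q̇_H = 26500 W; the reversible heat pump needs only Ẇ_hp = Q̇_H/COP = 3346 W.
Saving = 26500 − 3346 = 23150 W.

23200 W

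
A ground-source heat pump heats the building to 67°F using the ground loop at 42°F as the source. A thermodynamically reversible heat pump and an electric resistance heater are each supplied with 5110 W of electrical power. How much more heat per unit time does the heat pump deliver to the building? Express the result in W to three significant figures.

103000 W

In absolute terms T_C = 278.71 K and T_H = 292.59 K, so ΔT = 13.89 K.
COP_Carnot = T_H/ΔT = 292.59/13.89 = 21.07.
The heat pump delivers Q̇_H = COP × Ẇ = 107700 W; the resistance heater delivers Ẇ = 5110 W.
Extra = (COP − 1)·Ẇ = 102500 W.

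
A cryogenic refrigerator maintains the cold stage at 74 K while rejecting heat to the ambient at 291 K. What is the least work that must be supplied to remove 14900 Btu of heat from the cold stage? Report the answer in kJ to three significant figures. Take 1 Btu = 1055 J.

46100 kJ

The reservoir spacing is ΔT = 291 − 74 = 217.0 K.
The reversible limit is COP_R = T_C/ΔT = 0.3410, so W_min = Q_C/COP = Q_C·ΔT/T_C.
W_min = 14900 × 217.0/74.00 = 43690 Btu = 46100 kJ.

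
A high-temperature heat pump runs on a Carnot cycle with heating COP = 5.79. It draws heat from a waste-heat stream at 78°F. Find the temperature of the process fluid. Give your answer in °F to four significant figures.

COP_HP = T_H/(T_H − T_C) rearranges to T_H = COP·T_C/(COP − 1).
With T_C = 298.71 K, T_H = 5.79 × 298.71/4.790 = 361.07 K.
Converting, 361.07 K = 190.25°F.

190.2 °F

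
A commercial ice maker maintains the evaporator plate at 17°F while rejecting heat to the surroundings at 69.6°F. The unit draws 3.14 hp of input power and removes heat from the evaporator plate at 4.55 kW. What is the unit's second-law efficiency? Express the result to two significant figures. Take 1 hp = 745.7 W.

0.21

Converting, Q̇_C = 4.550 kW = 6.102 hp, so COP_actual = Q̇_C/Ẇ = 6.102/3.140 = 1.943.
In absolute terms T_C = 264.82 K and T_H = 294.04 K, so ΔT = 29.22 K.
COP_Carnot = T_C/ΔT = 264.82/29.22 = 9.062.
η_II = COP_actual/COP_Carnot = 1.943/9.062 = 0.2144.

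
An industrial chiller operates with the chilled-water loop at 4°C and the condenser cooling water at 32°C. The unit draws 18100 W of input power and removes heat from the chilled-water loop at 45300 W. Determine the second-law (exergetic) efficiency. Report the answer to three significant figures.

0.253

COP_actual = Q̇_C/Ẇ = 45300/18100 = 2.503.
In absolute terms T_C = 277.15 K and T_H = 305.15 K, so ΔT = 28.00 K.
COP_Carnot = T_C/ΔT = 277.15/28.00 = 9.898.
η_II = COP_actual/COP_Carnot = 2.503/9.898 = 0.2528.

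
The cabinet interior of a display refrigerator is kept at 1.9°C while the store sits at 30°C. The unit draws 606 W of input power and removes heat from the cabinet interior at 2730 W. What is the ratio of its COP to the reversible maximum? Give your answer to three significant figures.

0.460

COP_actual = Q̇_C/Ẇ = 2730/606.0 = 4.505.
In absolute terms T_C = 275.05 K and T_H = 303.15 K, so ΔT = 28.10 K.
COP_Carnot = T_C/ΔT = 275.05/28.10 = 9.788.
η_II = COP_actual/COP_Carnot = 4.505/9.788 = 0.4602.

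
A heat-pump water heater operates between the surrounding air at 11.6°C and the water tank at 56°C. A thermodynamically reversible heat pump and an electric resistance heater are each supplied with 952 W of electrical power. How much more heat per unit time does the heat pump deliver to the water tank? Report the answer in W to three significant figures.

In absolute terms T_C = 284.75 K and T_H = 329.15 K, so ΔT = 44.40 K.
COP_Carnot = T_H/ΔT = 329.15/44.40 = 7.413.
The heat pump delivers Q̇_H = COP × Ẇ = 7057 W; the resistance heater delivers Ẇ = 952.0 W.
Extra = (COP − 1)·Ẇ = 6105 W.

6110 W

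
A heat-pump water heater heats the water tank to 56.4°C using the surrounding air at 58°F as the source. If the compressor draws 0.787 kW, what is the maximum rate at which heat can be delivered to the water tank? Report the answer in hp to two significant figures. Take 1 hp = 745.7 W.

In absolute terms T_C = 287.59 K and T_H = 329.55 K, so ΔT = 41.96 K.
COP_Carnot = T_H/ΔT = 329.55/41.96 = 7.855.
Q̇_max = COP_Carnot × Ẇ = 7.855 × 0.7870 kW = 6.182 kW = 8.290 hp.

8.3 hp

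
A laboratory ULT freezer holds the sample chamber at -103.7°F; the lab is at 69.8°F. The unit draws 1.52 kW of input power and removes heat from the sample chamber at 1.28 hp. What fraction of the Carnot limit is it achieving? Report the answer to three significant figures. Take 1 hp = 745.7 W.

Converting, Q̇_C = 1.280 hp = 0.9545 kW, so COP_actual = Q̇_C/Ẇ = 0.9545/1.520 = 0.6280.
In absolute terms T_C = 197.76 K and T_H = 294.15 K, so ΔT = 96.39 K.
COP_Carnot = T_C/ΔT = 197.76/96.39 = 2.052.
η_II = COP_actual/COP_Carnot = 0.6280/2.052 = 0.3061.

0.306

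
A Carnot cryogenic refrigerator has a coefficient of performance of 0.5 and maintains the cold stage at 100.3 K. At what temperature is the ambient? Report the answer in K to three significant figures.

COP_R = T_C/(T_H − T_C) gives T_H − T_C = T_C/COP.
With T_C = 100.30 K, T_H = 100.30 × (1 + 1/0.5) = 300.90 K.

301 K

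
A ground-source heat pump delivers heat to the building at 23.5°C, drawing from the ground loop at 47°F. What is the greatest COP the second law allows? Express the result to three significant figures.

In absolute terms T_C = 281.48 K and T_H = 296.65 K, so ΔT = 15.17 K.
For a reversible cycle, COP_Carnot = T_H/ΔT = 296.65/15.17 = 19.56.

19.6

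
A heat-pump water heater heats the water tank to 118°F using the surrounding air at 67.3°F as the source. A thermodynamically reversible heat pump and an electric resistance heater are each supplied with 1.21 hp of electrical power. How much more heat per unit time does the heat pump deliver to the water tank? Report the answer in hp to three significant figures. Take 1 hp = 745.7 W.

In absolute terms T_C = 292.76 K and T_H = 320.93 K, so ΔT = 28.17 K.
COP_Carnot = T_H/ΔT = 320.93/28.17 = 11.39.
The heat pump delivers Q̇_H = COP × Ẇ = 13.79 hp; the resistance heater delivers Ẇ = 1.210 hp.
Extra = (COP − 1)·Ẇ = 12.58 hp.

12.6 hp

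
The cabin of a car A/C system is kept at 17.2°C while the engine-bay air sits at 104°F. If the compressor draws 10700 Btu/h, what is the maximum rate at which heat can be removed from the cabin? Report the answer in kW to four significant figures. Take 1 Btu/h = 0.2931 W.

39.94 kW

In absolute terms T_C = 290.35 K and T_H = 313.15 K, so ΔT = 22.80 K.
COP_Carnot = T_C/ΔT = 290.35/22.80 = 12.73.
Q̇_max = COP_Carnot × Ẇ = 12.73 × 10700 Btu/h = 136300 Btu/h = 39.94 kW.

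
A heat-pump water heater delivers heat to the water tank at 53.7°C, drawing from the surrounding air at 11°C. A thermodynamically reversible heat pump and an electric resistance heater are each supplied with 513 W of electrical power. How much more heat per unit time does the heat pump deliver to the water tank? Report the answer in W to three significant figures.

3410 W

In absolute terms T_C = 284.15 K and T_H = 326.85 K, so ΔT = 42.70 K.
COP_Carnot = T_H/ΔT = 326.85/42.70 = 7.655.
The heat pump delivers Q̇_H = COP × Ẇ = 3927 W; the resistance heater delivers Ẇ = 513.0 W.
Extra = (COP − 1)·Ẇ = 3414 W.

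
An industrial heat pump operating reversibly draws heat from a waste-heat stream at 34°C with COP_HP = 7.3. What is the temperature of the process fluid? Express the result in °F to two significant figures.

180 °F

COP_HP = T_H/(T_H − T_C) rearranges to T_H = COP·T_C/(COP − 1).
With T_C = 307.15 K, T_H = 7.3 × 307.15/6.300 = 355.90 K.
Converting, 355.90 K = 180.96°F.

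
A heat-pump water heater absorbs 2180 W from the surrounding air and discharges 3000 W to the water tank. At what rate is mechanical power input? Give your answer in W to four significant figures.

For a cyclic device the first law requires Q̇_H = Q̇_C + Ẇ.
Ẇ = Q̇_H − Q̇_C = 820.0 W.

820.0 W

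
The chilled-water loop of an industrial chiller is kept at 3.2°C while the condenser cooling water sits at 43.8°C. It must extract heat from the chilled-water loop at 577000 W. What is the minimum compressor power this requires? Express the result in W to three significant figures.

In absolute terms T_C = 276.35 K and T_H = 316.95 K, so ΔT = 40.60 K.
COP_Carnot = T_C/ΔT = 276.35/40.60 = 6.807.
Ẇ_min = Q̇/COP_Carnot = 577000/6.807 = 84770 W.

84800 W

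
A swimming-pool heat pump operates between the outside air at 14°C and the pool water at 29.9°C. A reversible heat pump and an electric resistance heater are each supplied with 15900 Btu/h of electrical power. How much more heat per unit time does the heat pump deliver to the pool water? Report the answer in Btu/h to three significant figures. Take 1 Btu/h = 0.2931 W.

287000 Btu/h

In absolute terms T_C = 287.15 K and T_H = 303.05 K, so ΔT = 15.90 K.
COP_Carnot = T_H/ΔT = 303.05/15.90 = 19.06.
The heat pump delivers Q̇_H = COP × Ẇ = 303100 Btu/h; the resistance heater delivers Ẇ = 15900 Btu/h.
Extra = (COP − 1)·Ẇ = 287200 Btu/h.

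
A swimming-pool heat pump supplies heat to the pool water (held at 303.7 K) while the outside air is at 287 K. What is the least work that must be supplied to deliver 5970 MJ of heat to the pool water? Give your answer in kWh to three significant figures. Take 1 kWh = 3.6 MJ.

91.2 kWh

The reservoir spacing is ΔT = 303.7 − 287 = 16.70 K.
The reversible limit is COP_HP = T_H/ΔT = 18.19, so W_min = Q_H/COP = Q_H·ΔT/T_H.
W_min = 5970 × 16.70/303.70 = 328.3 MJ = 91.19 kWh.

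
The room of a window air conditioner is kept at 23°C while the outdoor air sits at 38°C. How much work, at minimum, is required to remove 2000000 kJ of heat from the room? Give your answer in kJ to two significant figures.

In absolute terms T_C = 296.15 K and T_H = 311.15 K, so ΔT = 15.00 K.
The reversible limit is COP_R = T_C/ΔT = 19.74, so W_min = Q_C/COP = Q_C·ΔT/T_C.
W_min = 2000000 × 15.00/296.15 = 101300 kJ.

100000 kJ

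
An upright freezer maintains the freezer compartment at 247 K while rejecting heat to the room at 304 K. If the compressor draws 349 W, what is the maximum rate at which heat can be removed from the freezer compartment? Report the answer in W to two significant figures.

1500 W

The reservoir spacing is ΔT = 304 − 247 = 57.00 K.
COP_Carnot = T_C/ΔT = 247.00/57.00 = 4.333.
Q̇_max = COP_Carnot × Ẇ = 4.333 × 349.0 W = 1512 W.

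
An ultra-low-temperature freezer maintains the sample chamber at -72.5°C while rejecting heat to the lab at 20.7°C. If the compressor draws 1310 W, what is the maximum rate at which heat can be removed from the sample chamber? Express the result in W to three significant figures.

In absolute terms T_C = 200.65 K and T_H = 293.85 K, so ΔT = 93.20 K.
COP_Carnot = T_C/ΔT = 200.65/93.20 = 2.153.
Q̇_max = COP_Carnot × Ẇ = 2.153 × 1310 W = 2820 W.

2820 W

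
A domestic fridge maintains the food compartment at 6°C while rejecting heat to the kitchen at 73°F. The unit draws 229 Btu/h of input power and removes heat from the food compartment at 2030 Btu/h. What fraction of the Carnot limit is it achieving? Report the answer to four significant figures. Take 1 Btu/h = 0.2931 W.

COP_actual = Q̇_C/Ẇ = 2030/229.0 = 8.865.
In absolute terms T_C = 279.15 K and T_H = 295.93 K, so ΔT = 16.78 K.
COP_Carnot = T_C/ΔT = 279.15/16.78 = 16.64.
η_II = COP_actual/COP_Carnot = 8.865/16.64 = 0.5328.

0.5328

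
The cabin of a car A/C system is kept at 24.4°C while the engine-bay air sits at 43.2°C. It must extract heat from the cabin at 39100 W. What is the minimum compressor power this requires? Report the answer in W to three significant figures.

In absolute terms T_C = 297.55 K and T_H = 316.35 K, so ΔT = 18.80 K.
COP_Carnot = T_C/ΔT = 297.55/18.80 = 15.83.
Ẇ_min = Q̇/COP_Carnot = 39100/15.83 = 2470 W.

2470 W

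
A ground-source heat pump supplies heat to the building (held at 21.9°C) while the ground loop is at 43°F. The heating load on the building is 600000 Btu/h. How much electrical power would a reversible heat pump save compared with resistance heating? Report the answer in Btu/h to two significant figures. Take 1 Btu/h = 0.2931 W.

570000 Btu/h

In absolute terms T_C = 279.26 K and T_H = 295.05 K, so ΔT = 15.79 K.
COP_Carnot = T_H/ΔT = 295.05/15.79 = 18.69.
Resistance heating needs Ẇ_res = Q̇_H = 600000 Btu/h; the reversible heat pump needs only Ẇ_hp = Q̇_H/COP = 32110 Btu/h.
Saving = 600000 − 32110 = 567900 Btu/h.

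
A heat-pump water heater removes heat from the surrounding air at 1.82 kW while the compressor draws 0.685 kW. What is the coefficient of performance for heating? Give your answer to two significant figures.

The first law gives Q̇_H = Q̇_C + Ẇ, so the three rates are Q̇_C = 1.820, Q̇_H = 2.505, Ẇ = 0.6850 kW.
COP_HP = Q̇_H/Ẇ = 2.505/0.6850 = 3.657.

3.7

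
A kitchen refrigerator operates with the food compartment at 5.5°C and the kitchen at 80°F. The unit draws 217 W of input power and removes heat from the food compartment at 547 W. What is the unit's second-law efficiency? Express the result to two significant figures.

0.19

COP_actual = Q̇_C/Ẇ = 547.0/217.0 = 2.521.
In absolute terms T_C = 278.65 K and T_H = 299.82 K, so ΔT = 21.17 K.
COP_Carnot = T_C/ΔT = 278.65/21.17 = 13.16.
η_II = COP_actual/COP_Carnot = 2.521/13.16 = 0.1915.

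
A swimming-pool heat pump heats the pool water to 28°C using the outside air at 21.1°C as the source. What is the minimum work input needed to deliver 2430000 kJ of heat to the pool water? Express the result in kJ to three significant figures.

In absolute terms T_C = 294.25 K and T_H = 301.15 K, so ΔT = 6.900 K.
The reversible limit is COP_HP = T_H/ΔT = 43.64, so W_min = Q_H/COP = Q_H·ΔT/T_H.
W_min = 2430000 × 6.900/301.15 = 55680 kJ.

55700 kJ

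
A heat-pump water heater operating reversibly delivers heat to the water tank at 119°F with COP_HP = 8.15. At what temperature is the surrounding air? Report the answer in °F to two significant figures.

48 °F

COP_HP = T_H/(T_H − T_C) gives T_H − T_C = T_H/COP.
With T_H = 321.48 K, T_C = 321.48 × (1 − 1/8.15) = 282.04 K.
Converting, 282.04 K = 48.00°F.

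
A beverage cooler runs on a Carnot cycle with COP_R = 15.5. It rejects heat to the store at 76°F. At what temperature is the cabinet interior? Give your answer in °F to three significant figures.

43.5 °F

For a Carnot refrigerator COP_R = T_C/(T_H − T_C), so T_C = COP·T_H/(1 + COP).
With T_H = 297.59 K, T_C = 15.5 × 297.59/16.50 = 279.56 K.
Converting, 279.56 K = 43.54°F.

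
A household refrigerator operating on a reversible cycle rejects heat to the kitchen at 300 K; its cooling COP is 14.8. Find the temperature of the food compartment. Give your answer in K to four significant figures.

281.0 K

For a Carnot refrigerator COP_R = T_C/(T_H − T_C), so T_C = COP·T_H/(1 + COP).
With T_H = 300.00 K, T_C = 14.8 × 300.00/15.80 = 281.01 K.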